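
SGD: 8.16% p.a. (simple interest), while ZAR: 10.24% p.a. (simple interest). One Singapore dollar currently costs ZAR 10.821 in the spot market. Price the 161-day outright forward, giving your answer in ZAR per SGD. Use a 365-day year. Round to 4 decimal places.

10.9168

T = 161/365 years.
ZAR accumulates by 1 + 0.1024×161/365 = 1.04516822.
SGD accumulates by 1 + 0.0816×161/365 = 1.03599342.
CIP: F = S · (grow ZAR)/(grow SGD) = 10.821 × 1.04516822/1.03599342 = 10.916831 ZAR per SGD.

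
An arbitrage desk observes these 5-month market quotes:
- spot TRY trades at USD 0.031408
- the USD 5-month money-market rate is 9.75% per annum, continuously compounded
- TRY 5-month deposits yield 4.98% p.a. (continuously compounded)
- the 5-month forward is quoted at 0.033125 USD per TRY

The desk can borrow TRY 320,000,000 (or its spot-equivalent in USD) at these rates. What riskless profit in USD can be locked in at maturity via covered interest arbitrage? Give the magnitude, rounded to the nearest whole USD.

USD 354,977

T = 5/12 years.
Invest the TRY and cover forward: 320,000,000 × 1.020966778 × 0.033125 = USD 10,822,247.85.
Convert at spot and invest in USD: 320,000,000 × 0.031408 × 1.0414614843 = USD 10,467,271.14.
The quoted forward overvalues TRY, so borrow USD, buy TRY at spot, deposit the TRY at 4.98%, and sell the proceeds forward at 0.033125.
Arbitrage profit = |10,822,247.85 − 10,467,271.14| = USD 354,977.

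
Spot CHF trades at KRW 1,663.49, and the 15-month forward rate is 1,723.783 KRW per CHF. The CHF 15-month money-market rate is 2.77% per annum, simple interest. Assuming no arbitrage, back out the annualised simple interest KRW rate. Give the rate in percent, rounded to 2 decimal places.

T = 15/12 years.
By CIP, F/S equals the KRW-to-CHF growth ratio: 1723.783/1663.49 = 1.0362449.
CHF growth factor: 1 + 0.0277×15/12 = 1.034625.
So the KRW growth factor = 1.0721249.
r = (1.0721249 − 1)/(15/12) = 0.057700 → 5.77%.

5.77%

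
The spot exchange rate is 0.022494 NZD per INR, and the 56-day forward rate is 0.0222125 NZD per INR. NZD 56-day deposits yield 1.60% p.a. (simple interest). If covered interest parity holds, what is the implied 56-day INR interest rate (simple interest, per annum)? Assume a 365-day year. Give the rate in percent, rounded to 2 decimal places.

9.88%

T = 56/365 years.
By CIP, F/S equals the NZD-to-INR growth ratio: 0.0222125/0.022494 = 0.9874856.
NZD growth factor: 1 + 0.0160×56/365 = 1.0024548.
Hence g_INR = 1.0151589.
r = (1.0151589 − 1)/(56/365) = 0.098804 → 9.88%.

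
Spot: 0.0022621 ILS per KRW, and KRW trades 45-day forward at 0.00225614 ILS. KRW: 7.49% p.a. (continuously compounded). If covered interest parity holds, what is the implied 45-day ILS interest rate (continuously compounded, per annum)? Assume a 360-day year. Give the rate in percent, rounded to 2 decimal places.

T = 45/360 years.
By CIP, F/S equals the ILS-to-KRW growth ratio: 0.00225614/0.0022621 = 0.9973653.
The KRW side grows by e^(0.0749×45/360) = 1.0094065.
Hence g_ILS = 1.006747.
r = ln(1.006747)/(45/360) = 0.053795 → 5.38%.

5.38%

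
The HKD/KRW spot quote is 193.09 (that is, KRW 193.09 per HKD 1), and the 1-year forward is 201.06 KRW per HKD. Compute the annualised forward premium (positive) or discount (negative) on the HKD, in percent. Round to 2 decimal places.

+4.13%

T = 1 year.
(F − S)/S = (201.06 − 193.09)/193.09 = 0.0412761.
Annualise by dividing by T: 0.0412761 / 1 = 0.041276 → 4.13%.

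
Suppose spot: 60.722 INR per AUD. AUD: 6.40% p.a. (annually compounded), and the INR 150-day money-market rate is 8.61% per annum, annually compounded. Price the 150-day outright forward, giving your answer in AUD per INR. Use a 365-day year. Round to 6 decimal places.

0.016330

T = 150/365 years.
Growth of 1 INR over T: (1 + 0.0861)^(150/365) = 1.0345251.
AUD accumulates by (1 + 0.0640)^(150/365) = 1.0258217.
CIP: F = S · (grow INR)/(grow AUD) = 60.722 × 1.0345251/1.0258217 = 61.23718 INR per AUD.
Quoted the other way: 1/61.23718 = 0.016330 AUD per INR.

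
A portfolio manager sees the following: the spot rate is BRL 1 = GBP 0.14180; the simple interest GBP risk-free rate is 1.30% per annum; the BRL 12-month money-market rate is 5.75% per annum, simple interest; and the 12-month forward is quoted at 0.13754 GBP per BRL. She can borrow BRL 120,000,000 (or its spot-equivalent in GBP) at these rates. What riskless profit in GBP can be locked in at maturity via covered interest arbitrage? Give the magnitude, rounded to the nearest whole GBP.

GBP 216,618

T = 1 year.
Route A — deposit BRL, sell forward: 120,000,000 × 1.057500 × 0.13754 = GBP 17,453,826.00.
Route B — convert at spot, deposit GBP: 120,000,000 × 0.14180 × 1.013000 = GBP 17,237,208.00.
The quoted forward overvalues BRL, so borrow GBP, buy BRL at spot, deposit the BRL at 5.75%, and sell the proceeds forward at 0.13754.
The gap between the two covered legs is GBP 216,618.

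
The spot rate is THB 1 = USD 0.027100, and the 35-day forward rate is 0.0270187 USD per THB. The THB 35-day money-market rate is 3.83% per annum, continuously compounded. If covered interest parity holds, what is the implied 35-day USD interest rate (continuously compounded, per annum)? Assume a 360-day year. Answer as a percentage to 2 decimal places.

0.74%

T = 35/360 years.
CIP gives F = S · g_USD/g_THB, so g_USD/g_THB = 0.0270187/0.0271 = 0.9970000.
The THB side grows by e^(0.0383×35/360) = 1.0037306.
So the USD growth factor = 1.0007194.
r = ln(1.0007194)/(35/360) = 0.007397 → 0.74%.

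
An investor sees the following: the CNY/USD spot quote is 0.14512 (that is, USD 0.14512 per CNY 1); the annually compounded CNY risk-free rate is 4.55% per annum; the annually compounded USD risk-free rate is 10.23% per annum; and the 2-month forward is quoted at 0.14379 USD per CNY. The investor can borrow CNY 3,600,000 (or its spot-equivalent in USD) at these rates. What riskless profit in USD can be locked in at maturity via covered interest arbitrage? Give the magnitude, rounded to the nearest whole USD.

USD 9,485

T = 2/12 years.
Invest the CNY and cover forward: 3,600,000 × 1.00744344 × 0.14379 = USD 521,497.05.
Convert at spot and invest in USD: 3,600,000 × 0.14512 × 1.01636562 = USD 530,981.92.
The quoted forward undervalues CNY, so borrow CNY, convert to USD at spot, deposit the USD at 10.23%, and buy CNY forward at 0.14379 to cover the loan.
Arbitrage profit = |521,497.05 − 530,981.92| = USD 9,485.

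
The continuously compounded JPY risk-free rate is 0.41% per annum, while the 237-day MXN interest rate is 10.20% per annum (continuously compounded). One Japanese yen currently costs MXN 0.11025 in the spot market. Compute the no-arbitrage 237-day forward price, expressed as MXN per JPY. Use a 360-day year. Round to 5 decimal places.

0.11759

T = 237/360 years.
Growth of 1 MXN over T: e^(0.1020×237/360) = 1.0694559.
JPY accumulates by e^(0.0041×237/360) = 1.0027028.
So F = 0.11025 × 1.0694559 / 1.0027028 = 0.1175897 (MXN/JPY).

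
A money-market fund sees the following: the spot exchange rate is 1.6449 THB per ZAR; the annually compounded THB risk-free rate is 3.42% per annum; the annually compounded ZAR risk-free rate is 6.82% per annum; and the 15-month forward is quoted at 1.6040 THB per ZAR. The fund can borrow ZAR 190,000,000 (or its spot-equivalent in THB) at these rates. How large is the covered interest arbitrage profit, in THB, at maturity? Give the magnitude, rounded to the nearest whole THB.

THB 5,010,272

T = 15/12 years.
Keep in ZAR, deliver into the forward: 190,000,000·1.08596472147·1.6040 = THB 330,958,608.52.
Swap to THB now, deposit: 190,000,000·1.6449·1.04293121663 = THB 325,948,336.06.
The quoted forward overvalues ZAR, so borrow THB, buy ZAR at spot, deposit the ZAR at 6.82%, and sell the proceeds forward at 1.6040.
Arbitrage profit = |330,958,608.52 − 325,948,336.06| = THB 5,010,272.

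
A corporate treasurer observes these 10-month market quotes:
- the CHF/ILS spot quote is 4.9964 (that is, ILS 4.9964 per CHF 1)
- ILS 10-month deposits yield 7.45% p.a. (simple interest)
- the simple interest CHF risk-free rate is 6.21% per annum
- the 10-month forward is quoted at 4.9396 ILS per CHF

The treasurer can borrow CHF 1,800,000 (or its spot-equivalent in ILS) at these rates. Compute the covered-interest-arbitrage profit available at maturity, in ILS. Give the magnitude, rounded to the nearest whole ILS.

ILS 200,464

T = 10/12 years.
Invest the CHF and cover forward: 1,800,000 × 1.051750 × 4.9396 = ILS 9,351,403.74.
Convert at spot and invest in ILS: 1,800,000 × 4.9964 × 1.062083333 = ILS 9,551,867.70.
The quoted forward undervalues CHF, so borrow CHF, convert to ILS at spot, deposit the ILS at 7.45%, and buy CHF forward at 4.9396 to cover the loan.
Arbitrage profit = |9,351,403.74 − 9,551,867.70| = ILS 200,464.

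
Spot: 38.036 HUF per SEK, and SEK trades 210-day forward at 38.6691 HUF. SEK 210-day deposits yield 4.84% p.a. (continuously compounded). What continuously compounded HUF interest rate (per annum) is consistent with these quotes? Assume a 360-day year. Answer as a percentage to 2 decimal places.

7.67%

T = 210/360 years.
CIP gives F = S · g_HUF/g_SEK, so g_HUF/g_SEK = 38.6691/38.036 = 1.0166448.
SEK growth factor: e^(0.0484×210/360) = 1.0286357.
Hence g_HUF = 1.0457571.
r = ln(1.0457571)/(210/360) = 0.076699 → 7.67%.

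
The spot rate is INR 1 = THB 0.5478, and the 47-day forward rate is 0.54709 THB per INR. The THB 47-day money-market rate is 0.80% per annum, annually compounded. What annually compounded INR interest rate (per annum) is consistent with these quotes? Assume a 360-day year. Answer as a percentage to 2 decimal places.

T = 47/360 years.
F/S = 0.54709/0.5478 = 0.9987039 = (growth of THB) / (growth of INR).
The THB side grows by (1 + 0.0080)^(47/360) = 1.0010408.
That pins the INR growth at 1.0023399.
Annualise: 1.0023399^(360/47) − 1 = 0.018063 = 1.81%.

1.81%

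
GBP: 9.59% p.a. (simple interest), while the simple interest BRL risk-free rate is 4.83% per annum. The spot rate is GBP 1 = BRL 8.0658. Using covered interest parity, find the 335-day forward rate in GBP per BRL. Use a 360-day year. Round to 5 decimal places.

T = 335/360 years.
BRL growth factor: 1 + 0.0483×335/360 = 1.0449458.
GBP growth factor: 1 + 0.0959×335/360 = 1.0892403.
Forward (BRL per GBP) = 8.0658 × 1.0449458 / 1.0892403 = 7.737800.
Quoted the other way: 1/7.737800 = 0.12924 GBP per BRL.

0.12924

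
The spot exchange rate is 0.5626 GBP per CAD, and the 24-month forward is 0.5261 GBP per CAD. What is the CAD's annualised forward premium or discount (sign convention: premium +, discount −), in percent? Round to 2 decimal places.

-3.24%

T = 2 years.
CAD trades forward at -6.48774% vs spot over the period.
×(1/T) gives -3.24% p.a.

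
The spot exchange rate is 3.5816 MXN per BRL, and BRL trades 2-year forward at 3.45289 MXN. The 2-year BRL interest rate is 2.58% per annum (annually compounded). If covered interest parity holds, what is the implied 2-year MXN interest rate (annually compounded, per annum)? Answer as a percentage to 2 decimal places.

T = 2 years.
F/S = 3.45289/3.5816 = 0.9640635 = (growth of MXN) / (growth of BRL).
The BRL side grows by (1 + 0.0258)^2 = 1.0522656.
Hence g_MXN = 1.0144509.
r = 1.0144509^(1/2) − 1 = 0.007200 → 0.72%.

0.72%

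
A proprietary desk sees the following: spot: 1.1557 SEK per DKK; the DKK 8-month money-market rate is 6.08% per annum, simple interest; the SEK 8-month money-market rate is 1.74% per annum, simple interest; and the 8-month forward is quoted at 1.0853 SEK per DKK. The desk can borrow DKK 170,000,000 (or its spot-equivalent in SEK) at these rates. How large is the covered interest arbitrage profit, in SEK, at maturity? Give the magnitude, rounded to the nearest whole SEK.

SEK 6,768,600

T = 8/12 years.
Route A — deposit DKK, sell forward: 170,000,000 × 1.04053333333 × 1.0853 = SEK 191,979,440.53.
Route B — convert at spot, deposit SEK: 170,000,000 × 1.1557 × 1.011600 = SEK 198,748,040.40.
The quoted forward undervalues DKK, so borrow DKK, convert to SEK at spot, deposit the SEK at 1.74%, and buy DKK forward at 1.0853 to cover the loan.
Profit = 198,748,040.40 − 191,979,440.53 = SEK 6,768,600.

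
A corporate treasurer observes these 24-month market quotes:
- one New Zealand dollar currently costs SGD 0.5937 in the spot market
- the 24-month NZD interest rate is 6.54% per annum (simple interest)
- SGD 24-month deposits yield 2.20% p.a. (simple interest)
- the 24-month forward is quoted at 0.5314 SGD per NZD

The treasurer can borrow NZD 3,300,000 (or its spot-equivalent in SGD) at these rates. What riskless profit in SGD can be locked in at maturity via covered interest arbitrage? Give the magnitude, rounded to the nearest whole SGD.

SGD 62,422

T = 2 years.
Keep in NZD, deliver into the forward: 3,300,000·1.130800·0.5314 = SGD 1,982,993.50.
Swap to SGD now, deposit: 3,300,000·0.5937·1.044000 = SGD 2,045,415.24.
The quoted forward undervalues NZD, so borrow NZD, convert to SGD at spot, deposit the SGD at 2.20%, and buy NZD forward at 0.5314 to cover the loan.
Profit = 2,045,415.24 − 1,982,993.50 = SGD 62,422.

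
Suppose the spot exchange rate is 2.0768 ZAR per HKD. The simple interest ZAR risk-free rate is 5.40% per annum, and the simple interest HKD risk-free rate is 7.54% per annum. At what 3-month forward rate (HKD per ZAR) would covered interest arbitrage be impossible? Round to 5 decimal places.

T = 3/12 years.
ZAR growth factor: 1 + 0.0540×3/12 = 1.013500.
HKD accumulates by 1 + 0.0754×3/12 = 1.018850.
Forward (ZAR per HKD) = 2.0768 × 1.013500 / 1.018850 = 2.065895.
Quoted the other way: 1/2.065895 = 0.48405 HKD per ZAR.

0.48405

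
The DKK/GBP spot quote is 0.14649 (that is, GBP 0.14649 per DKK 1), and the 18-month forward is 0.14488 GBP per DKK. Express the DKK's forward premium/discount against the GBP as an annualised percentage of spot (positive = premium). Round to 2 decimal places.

-0.73%

T = 18/12 years.
DKK trades forward at -1.09905% vs spot over the period.
×(1/T) gives -0.73% p.a.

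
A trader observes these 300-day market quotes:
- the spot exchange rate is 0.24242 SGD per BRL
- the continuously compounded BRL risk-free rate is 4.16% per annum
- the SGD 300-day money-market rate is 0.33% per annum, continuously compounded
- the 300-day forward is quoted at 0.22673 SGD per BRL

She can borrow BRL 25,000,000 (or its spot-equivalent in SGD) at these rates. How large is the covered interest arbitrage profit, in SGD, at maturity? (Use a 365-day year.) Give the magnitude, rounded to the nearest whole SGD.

SGD 211,551

T = 300/365 years.
Route A — deposit BRL, sell forward: 25,000,000 × 1.034783039 × 0.22673 = SGD 5,865,408.96.
Route B — convert at spot, deposit SGD: 25,000,000 × 0.24242 × 1.00271601 = SGD 6,076,960.38.
The quoted forward undervalues BRL, so borrow BRL, convert to SGD at spot, deposit the SGD at 0.33%, and buy BRL forward at 0.22673 to cover the loan.
The gap between the two covered legs is SGD 211,551.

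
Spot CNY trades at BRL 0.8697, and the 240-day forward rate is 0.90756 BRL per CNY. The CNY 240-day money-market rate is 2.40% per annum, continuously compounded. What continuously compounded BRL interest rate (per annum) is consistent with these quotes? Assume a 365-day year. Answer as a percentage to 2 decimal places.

T = 240/365 years.
CIP gives F = S · g_BRL/g_CNY, so g_BRL/g_CNY = 0.90756/0.8697 = 1.0435323.
The CNY side grows by e^(0.0240×240/365) = 1.015906.
That pins the BRL growth at 1.0601307.
r = ln(1.0601307)/(240/365) = 0.088805 → 8.88%.

8.88%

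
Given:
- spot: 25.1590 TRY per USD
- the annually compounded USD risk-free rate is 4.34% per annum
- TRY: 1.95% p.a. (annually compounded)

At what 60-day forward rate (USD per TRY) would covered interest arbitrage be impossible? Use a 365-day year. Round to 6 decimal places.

T = 60/365 years.
TRY accumulates by (1 + 0.0195)^(60/365) = 1.0031797.
Growth of 1 USD over T: (1 + 0.0434)^(60/365) = 1.0070082.
So F = 25.159 × 1.0031797 / 1.0070082 = 25.06335 (TRY/USD).
Quoted the other way: 1/25.06335 = 0.039899 USD per TRY.

0.039899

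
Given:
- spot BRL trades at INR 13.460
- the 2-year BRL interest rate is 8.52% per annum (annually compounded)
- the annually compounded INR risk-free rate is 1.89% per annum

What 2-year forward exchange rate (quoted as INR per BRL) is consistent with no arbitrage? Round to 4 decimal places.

T = 2 years.
INR growth factor: (1 + 0.0189)^2 = 1.03815721.
BRL accumulates by (1 + 0.0852)^2 = 1.17765904.
Forward (INR per BRL) = 13.46 × 1.03815721 / 1.17765904 = 11.865570.

11.8656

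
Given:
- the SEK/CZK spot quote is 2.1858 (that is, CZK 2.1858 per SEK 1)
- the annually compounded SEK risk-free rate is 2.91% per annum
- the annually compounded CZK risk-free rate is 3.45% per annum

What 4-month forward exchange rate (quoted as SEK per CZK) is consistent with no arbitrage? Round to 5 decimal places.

T = 4/12 years.
CZK growth factor: (1 + 0.0345)^(4/12) = 1.0113702.
SEK growth factor: (1 + 0.0291)^(4/12) = 1.0096074.
Forward (CZK per SEK) = 2.1858 × 1.0113702 / 1.0096074 = 2.189616.
Quoted the other way: 1/2.189616 = 0.45670 SEK per CZK.

0.45670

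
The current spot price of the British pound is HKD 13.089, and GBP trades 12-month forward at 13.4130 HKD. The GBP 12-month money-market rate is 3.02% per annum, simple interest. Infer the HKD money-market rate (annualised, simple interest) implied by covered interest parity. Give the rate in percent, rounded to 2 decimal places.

T = 1 year.
F/S = 13.413/13.089 = 1.0247536 = (growth of HKD) / (growth of GBP).
The GBP side grows by 1 + 0.0302×1 = 1.030200.
Hence g_HKD = 1.0557012.
r = (1.0557012 − 1)/1 = 0.055701 → 5.57%.

5.57%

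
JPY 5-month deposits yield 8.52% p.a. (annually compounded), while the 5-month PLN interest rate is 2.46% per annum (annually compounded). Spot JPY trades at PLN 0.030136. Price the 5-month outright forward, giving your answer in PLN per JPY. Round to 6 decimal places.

0.029423

T = 5/12 years.
PLN accumulates by (1 + 0.0246)^(5/12) = 1.0101774.
JPY accumulates by (1 + 0.0852)^(5/12) = 1.0346554.
Forward (PLN per JPY) = 0.030136 × 1.0101774 / 1.0346554 = 0.02942304.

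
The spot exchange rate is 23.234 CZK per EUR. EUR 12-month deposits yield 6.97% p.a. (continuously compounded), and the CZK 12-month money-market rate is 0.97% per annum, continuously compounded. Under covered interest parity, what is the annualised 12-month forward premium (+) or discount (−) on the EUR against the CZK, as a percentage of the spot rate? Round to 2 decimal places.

T = 1 year.
No-arbitrage forward: 23.234 × 1.0097472 / 1.0721865 = 21.880957 CZK/EUR.
(F − S)/S ÷ T = (21.880957 − 23.234)/23.234/1 = -0.058235 → -5.82%.

-5.82%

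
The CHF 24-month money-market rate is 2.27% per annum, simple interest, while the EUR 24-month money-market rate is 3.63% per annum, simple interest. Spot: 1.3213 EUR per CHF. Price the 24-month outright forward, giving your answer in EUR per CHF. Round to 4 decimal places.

T = 2 years.
EUR growth factor: 1 + 0.0363×2 = 1.072600.
Growth of 1 CHF over T: 1 + 0.0227×2 = 1.045400.
So F = 1.3213 × 1.072600 / 1.045400 = 1.355679 (EUR/CHF).

1.3557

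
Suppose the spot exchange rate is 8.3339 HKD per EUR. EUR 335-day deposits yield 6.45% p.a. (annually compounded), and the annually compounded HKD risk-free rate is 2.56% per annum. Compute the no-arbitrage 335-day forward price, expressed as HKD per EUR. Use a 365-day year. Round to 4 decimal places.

T = 335/365 years.
HKD accumulates by (1 + 0.0256)^(335/365) = 1.0234714.
EUR growth factor: (1 + 0.0645)^(335/365) = 1.0590452.
Forward (HKD per EUR) = 8.3339 × 1.0234714 / 1.0590452 = 8.053961.

8.0540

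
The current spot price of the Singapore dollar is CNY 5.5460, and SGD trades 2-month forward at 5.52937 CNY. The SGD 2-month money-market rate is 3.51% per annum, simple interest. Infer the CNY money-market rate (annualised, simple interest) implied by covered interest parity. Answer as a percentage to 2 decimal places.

T = 2/12 years.
CIP gives F = S · g_CNY/g_SGD, so g_CNY/g_SGD = 5.52937/5.546 = 0.9970014.
The SGD side grows by 1 + 0.0351×2/12 = 1.005850.
So the CNY growth factor = 1.0028339.
r = (1.0028339 − 1)/(2/12) = 0.017003 → 1.70%.

1.70%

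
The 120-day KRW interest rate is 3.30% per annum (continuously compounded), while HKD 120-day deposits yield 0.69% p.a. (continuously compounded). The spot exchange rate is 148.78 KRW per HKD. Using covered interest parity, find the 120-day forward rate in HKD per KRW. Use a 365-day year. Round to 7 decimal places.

0.0066639

T = 120/365 years.
KRW accumulates by e^(0.0330×120/365) = 1.0109084.
HKD growth factor: e^(0.0069×120/365) = 1.0022711.
CIP: F = S · (grow KRW)/(grow HKD) = 148.78 × 1.0109084/1.0022711 = 150.0621 KRW per HKD.
Invert for HKD per KRW: 1 / 150.0621 = 0.0066639.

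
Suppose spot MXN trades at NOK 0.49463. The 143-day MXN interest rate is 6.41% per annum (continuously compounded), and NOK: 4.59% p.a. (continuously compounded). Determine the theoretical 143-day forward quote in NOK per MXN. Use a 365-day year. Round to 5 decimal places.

T = 143/365 years.
NOK growth factor: e^(0.0459×143/365) = 1.0181454.
MXN growth factor: e^(0.0641×143/365) = 1.0254311.
CIP: F = S · (grow NOK)/(grow MXN) = 0.49463 × 1.0181454/1.0254311 = 0.4911156 NOK per MXN.

0.49112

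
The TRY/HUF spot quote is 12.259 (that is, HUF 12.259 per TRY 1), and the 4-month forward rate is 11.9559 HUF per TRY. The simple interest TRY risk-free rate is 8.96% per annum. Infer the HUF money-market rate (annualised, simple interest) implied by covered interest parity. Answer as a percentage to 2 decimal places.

T = 4/12 years.
F/S = 11.9559/12.259 = 0.9752753 = (growth of HUF) / (growth of TRY).
TRY growth factor: 1 + 0.0896×4/12 = 1.0298667.
Hence g_HUF = 1.0044036.
r = (1.0044036 − 1)/(4/12) = 0.013211 → 1.32%.

1.32%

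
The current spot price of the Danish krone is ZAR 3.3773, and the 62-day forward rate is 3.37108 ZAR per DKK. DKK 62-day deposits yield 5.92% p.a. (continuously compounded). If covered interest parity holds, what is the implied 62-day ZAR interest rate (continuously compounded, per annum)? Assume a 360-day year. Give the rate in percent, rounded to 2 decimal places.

T = 62/360 years.
F/S = 3.37108/3.3773 = 0.9981583 = (growth of ZAR) / (growth of DKK).
DKK growth factor: e^(0.0592×62/360) = 1.0102477.
Hence g_ZAR = 1.0083871.
r = ln(1.0083871)/(62/360) = 0.048496 → 4.85%.

4.85%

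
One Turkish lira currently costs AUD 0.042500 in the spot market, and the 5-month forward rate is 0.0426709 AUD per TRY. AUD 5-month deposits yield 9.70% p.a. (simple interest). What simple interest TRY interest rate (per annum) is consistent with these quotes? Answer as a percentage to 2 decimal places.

T = 5/12 years.
F/S = 0.0426709/0.0425 = 1.0040212 = (growth of AUD) / (growth of TRY).
The AUD side grows by 1 + 0.0970×5/12 = 1.0404167.
That pins the TRY growth at 1.0362497.
r = (1.0362497 − 1)/(5/12) = 0.086999 → 8.70%.

8.70%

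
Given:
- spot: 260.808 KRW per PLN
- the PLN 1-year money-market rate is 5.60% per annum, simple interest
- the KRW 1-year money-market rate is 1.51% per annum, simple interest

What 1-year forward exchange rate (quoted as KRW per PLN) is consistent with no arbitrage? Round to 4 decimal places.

T = 1 year.
Growth of 1 KRW over T: 1 + 0.0151×1 = 1.015100.
PLN accumulates by 1 + 0.0560×1 = 1.056000.
CIP: F = S · (grow KRW)/(grow PLN) = 260.808 × 1.015100/1.056000 = 250.706630 KRW per PLN.

250.7066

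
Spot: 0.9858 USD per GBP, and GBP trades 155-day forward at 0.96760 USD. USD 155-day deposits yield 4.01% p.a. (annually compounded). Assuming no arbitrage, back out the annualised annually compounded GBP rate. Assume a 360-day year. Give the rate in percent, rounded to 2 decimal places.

8.61%

T = 155/360 years.
CIP gives F = S · g_USD/g_GBP, so g_USD/g_GBP = 0.9676/0.9858 = 0.9815378.
USD growth factor: (1 + 0.0401)^(155/360) = 1.0170722.
That pins the GBP growth at 1.0362028.
r = 1.0362028^(360/155) − 1 = 0.086105 → 8.61%.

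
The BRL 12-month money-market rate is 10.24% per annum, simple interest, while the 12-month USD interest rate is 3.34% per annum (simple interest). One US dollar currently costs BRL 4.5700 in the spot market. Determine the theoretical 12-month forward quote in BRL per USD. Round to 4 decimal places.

4.8751

T = 1 year.
BRL growth factor: 1 + 0.1024×1 = 1.102400.
USD growth factor: 1 + 0.0334×1 = 1.033400.
So F = 4.57 × 1.102400 / 1.033400 = 4.875138 (BRL/USD).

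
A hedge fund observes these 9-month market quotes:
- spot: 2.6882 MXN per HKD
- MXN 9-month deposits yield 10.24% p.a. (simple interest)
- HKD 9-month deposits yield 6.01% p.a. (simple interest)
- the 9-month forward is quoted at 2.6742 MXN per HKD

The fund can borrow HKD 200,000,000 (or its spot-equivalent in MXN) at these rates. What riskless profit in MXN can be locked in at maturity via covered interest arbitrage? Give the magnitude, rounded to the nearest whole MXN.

T = 9/12 years.
Route A — deposit HKD, sell forward: 200,000,000 × 1.045075 × 2.6742 = MXN 558,947,913.00.
Route B — convert at spot, deposit MXN: 200,000,000 × 2.6882 × 1.076800 = MXN 578,930,752.00.
The quoted forward undervalues HKD, so borrow HKD, convert to MXN at spot, deposit the MXN at 10.24%, and buy HKD forward at 2.6742 to cover the loan.
The gap between the two covered legs is MXN 19,982,839.

MXN 19,982,839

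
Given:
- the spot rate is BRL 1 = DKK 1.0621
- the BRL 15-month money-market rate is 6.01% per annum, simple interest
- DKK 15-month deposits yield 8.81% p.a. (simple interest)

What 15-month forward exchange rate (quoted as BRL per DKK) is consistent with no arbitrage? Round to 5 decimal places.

0.91185

T = 15/12 years.
DKK accumulates by 1 + 0.0881×15/12 = 1.110125.
Growth of 1 BRL over T: 1 + 0.0601×15/12 = 1.075125.
So F = 1.0621 × 1.110125 / 1.075125 = 1.096676 (DKK/BRL).
Quoted the other way: 1/1.096676 = 0.91185 BRL per DKK.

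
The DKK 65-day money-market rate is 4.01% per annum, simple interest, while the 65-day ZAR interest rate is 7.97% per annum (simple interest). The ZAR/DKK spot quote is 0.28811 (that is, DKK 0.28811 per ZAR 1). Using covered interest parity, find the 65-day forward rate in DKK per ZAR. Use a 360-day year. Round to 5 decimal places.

0.28608

T = 65/360 years.
DKK growth factor: 1 + 0.0401×65/360 = 1.0072403.
ZAR accumulates by 1 + 0.0797×65/360 = 1.0143903.
CIP: F = S · (grow DKK)/(grow ZAR) = 0.28811 × 1.0072403/1.0143903 = 0.2860792 DKK per ZAR.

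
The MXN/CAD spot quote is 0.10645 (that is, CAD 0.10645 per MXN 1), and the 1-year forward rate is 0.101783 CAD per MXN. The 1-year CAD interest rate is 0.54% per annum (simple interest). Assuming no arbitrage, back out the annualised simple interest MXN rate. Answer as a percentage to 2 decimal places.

T = 1 year.
F/S = 0.101783/0.10645 = 0.9561578 = (growth of CAD) / (growth of MXN).
The CAD side grows by 1 + 0.0054×1 = 1.005400.
So the MXN growth factor = 1.0515001.
r = (1.0515001 − 1)/1 = 0.051500 → 5.15%.

5.15%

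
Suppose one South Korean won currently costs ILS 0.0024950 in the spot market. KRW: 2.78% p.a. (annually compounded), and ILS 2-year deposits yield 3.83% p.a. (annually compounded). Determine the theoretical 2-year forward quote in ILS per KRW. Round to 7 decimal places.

0.0025462

T = 2 years.
ILS accumulates by (1 + 0.0383)^2 = 1.0780669.
Growth of 1 KRW over T: (1 + 0.0278)^2 = 1.0563728.
CIP: F = S · (grow ILS)/(grow KRW) = 0.002495 × 1.0780669/1.0563728 = 0.002546238 ILS per KRW.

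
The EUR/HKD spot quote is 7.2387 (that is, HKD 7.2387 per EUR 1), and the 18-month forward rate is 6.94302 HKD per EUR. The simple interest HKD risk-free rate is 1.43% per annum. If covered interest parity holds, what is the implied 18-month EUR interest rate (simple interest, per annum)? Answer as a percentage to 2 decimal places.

4.33%

T = 18/12 years.
F/S = 6.94302/7.2387 = 0.9591529 = (growth of HKD) / (growth of EUR).
The HKD side grows by 1 + 0.0143×18/12 = 1.021450.
That pins the EUR growth at 1.0649501.
(1.0649501 − 1)/T = 0.043300, i.e. 4.33%.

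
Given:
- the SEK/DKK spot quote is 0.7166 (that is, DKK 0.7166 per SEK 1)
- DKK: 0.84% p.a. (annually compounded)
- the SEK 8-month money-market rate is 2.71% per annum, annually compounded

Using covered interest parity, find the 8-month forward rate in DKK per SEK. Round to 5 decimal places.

T = 8/12 years.
DKK accumulates by (1 + 0.0084)^(8/12) = 1.0055922.
SEK accumulates by (1 + 0.0271)^(8/12) = 1.017986.
CIP: F = S · (grow DKK)/(grow SEK) = 0.7166 × 1.0055922/1.017986 = 0.7078755 DKK per SEK.

0.70788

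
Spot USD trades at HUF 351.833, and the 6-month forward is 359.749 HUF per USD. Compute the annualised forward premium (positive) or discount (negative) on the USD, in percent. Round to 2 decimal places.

T = 6/12 years.
USD trades forward at +2.24993% vs spot over the period.
×(1/T) gives 4.50% p.a.

+4.50%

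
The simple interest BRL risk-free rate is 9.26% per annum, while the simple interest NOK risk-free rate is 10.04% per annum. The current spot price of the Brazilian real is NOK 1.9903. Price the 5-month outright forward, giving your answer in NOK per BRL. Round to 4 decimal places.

1.9965

T = 5/12 years.
NOK growth factor: 1 + 0.1004×5/12 = 1.0418333.
BRL growth factor: 1 + 0.0926×5/12 = 1.0385833.
So F = 1.9903 × 1.0418333 / 1.0385833 = 1.996528 (NOK/BRL).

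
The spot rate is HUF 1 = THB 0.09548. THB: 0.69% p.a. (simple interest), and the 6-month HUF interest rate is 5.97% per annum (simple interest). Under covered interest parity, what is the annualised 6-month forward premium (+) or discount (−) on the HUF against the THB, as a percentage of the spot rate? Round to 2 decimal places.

T = 6/12 years.
CIP forward (THB per HUF) = 0.09548 × 1.003450/1.029850 = 0.09303239.
Annualised premium = (F − S)/S × (1/T) = (0.09303239 − 0.09548)/0.09548 ÷ (6/12) = -5.13%.

-5.13%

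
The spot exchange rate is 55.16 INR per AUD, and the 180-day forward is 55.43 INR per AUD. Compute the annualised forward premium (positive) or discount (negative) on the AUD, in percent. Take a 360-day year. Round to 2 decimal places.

T = 180/360 years.
(F − S)/S = (55.43 − 55.16)/55.16 = 0.0048949.
Per annum: 0.0048949 / (180/360) = 0.009790 = 0.98%.

+0.98%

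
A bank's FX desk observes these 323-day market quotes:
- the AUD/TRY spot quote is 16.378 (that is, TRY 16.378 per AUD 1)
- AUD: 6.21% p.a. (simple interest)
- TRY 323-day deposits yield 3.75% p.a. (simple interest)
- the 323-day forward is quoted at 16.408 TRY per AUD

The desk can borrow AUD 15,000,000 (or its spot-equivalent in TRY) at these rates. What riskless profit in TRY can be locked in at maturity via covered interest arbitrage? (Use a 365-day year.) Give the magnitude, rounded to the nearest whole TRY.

T = 323/365 years.
Keep in AUD, deliver into the forward: 15,000,000·1.05495424658·16.408 = TRY 259,645,339.17.
Swap to TRY now, deposit: 15,000,000·16.378·1.03318493151 = TRY 253,822,542.12.
The quoted forward overvalues AUD, so borrow TRY, buy AUD at spot, deposit the AUD at 6.21%, and sell the proceeds forward at 16.408.
The gap between the two covered legs is TRY 5,822,797.

TRY 5,822,797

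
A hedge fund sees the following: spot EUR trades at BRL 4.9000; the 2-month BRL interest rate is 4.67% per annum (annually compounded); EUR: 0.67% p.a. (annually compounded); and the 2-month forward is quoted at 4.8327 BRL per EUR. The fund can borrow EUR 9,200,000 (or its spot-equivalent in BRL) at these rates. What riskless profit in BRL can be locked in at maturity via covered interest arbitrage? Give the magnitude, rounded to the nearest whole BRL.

BRL 913,884

T = 2/12 years.
Keep in EUR, deliver into the forward: 9,200,000·1.001113562·4.8327 = BRL 44,510,349.90.
Swap to BRL now, deposit: 9,200,000·4.9000·1.0076360668 = BRL 45,424,233.89.
The quoted forward undervalues EUR, so borrow EUR, convert to BRL at spot, deposit the BRL at 4.67%, and buy EUR forward at 4.8327 to cover the loan.
The gap between the two covered legs is BRL 913,884.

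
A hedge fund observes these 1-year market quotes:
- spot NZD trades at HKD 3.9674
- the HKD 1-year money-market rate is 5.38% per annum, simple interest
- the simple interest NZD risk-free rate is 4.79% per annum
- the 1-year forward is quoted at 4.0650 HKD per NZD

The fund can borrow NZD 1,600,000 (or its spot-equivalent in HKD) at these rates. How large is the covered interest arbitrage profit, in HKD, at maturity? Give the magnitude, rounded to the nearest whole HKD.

T = 1 year.
Keep in NZD, deliver into the forward: 1,600,000·1.047900·4.0650 = HKD 6,815,541.60.
Swap to HKD now, deposit: 1,600,000·3.9674·1.053800 = HKD 6,689,353.79.
The quoted forward overvalues NZD, so borrow HKD, buy NZD at spot, deposit the NZD at 4.79%, and sell the proceeds forward at 4.0650.
The gap between the two covered legs is HKD 126,188.

HKD 126,188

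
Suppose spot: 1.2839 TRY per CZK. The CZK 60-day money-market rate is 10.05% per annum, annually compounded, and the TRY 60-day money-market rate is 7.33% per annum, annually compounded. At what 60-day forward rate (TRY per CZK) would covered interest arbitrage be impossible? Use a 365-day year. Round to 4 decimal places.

1.2786

T = 60/365 years.
Growth of 1 TRY over T: (1 + 0.0733)^(60/365) = 1.011696.
Growth of 1 CZK over T: (1 + 0.1005)^(60/365) = 1.0158667.
So F = 1.2839 × 1.011696 / 1.0158667 = 1.278629 (TRY/CZK).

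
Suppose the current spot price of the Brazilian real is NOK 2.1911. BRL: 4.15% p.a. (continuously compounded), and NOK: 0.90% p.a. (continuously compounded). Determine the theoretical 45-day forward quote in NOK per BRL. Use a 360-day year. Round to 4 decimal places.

2.1822

T = 45/360 years.
NOK accumulates by e^(0.0090×45/360) = 1.0011256.
BRL growth factor: e^(0.0415×45/360) = 1.005201.
Forward (NOK per BRL) = 2.1911 × 1.0011256 / 1.005201 = 2.182217.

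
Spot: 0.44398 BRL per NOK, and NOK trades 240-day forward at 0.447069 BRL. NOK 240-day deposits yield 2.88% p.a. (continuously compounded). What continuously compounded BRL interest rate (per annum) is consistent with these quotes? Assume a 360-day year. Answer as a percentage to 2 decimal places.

3.92%

T = 240/360 years.
F/S = 0.447069/0.44398 = 1.0069575 = (growth of BRL) / (growth of NOK).
NOK growth factor: e^(0.0288×240/360) = 1.0193855.
That pins the BRL growth at 1.0264779.
Take logs: ln 1.0264779 / (240/360) = 0.039200, so 3.92%.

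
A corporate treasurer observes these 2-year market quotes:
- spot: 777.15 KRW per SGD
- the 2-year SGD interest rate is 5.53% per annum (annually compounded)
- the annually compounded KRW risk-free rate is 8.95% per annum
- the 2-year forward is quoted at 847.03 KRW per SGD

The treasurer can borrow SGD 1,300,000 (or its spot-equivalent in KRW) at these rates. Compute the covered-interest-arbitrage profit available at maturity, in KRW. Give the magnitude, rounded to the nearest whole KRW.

KRW 27,061,835

T = 2 years.
Route A — deposit SGD, sell forward: 1,300,000 × 1.11365809 × 847.03 = KRW 1,226,292,355.56.
Route B — convert at spot, deposit KRW: 1,300,000 × 777.15 × 1.18701025 = KRW 1,199,230,520.52.
The quoted forward overvalues SGD, so borrow KRW, buy SGD at spot, deposit the SGD at 5.53%, and sell the proceeds forward at 847.03.
Profit = 1,226,292,355.56 − 1,199,230,520.52 = KRW 27,061,835.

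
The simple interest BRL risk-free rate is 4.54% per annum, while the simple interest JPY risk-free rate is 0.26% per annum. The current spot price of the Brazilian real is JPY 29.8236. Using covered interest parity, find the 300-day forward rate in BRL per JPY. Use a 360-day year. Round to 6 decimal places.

0.034724

T = 300/360 years.
JPY growth factor: 1 + 0.0026×300/360 = 1.0021667.
BRL growth factor: 1 + 0.0454×300/360 = 1.0378333.
CIP: F = S · (grow JPY)/(grow BRL) = 29.8236 × 1.0021667/1.0378333 = 28.79867 JPY per BRL.
Quoted the other way: 1/28.79867 = 0.034724 BRL per JPY.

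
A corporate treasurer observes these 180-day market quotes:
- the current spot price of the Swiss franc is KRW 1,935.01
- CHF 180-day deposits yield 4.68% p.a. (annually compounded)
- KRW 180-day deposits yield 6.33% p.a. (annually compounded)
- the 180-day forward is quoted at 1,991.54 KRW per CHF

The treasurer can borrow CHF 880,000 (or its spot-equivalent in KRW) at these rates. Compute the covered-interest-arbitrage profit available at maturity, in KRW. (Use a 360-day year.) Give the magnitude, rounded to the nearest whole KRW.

KRW 37,220,289

T = 180/360 years.
Keep in CHF, deliver into the forward: 880,000·1.023132444994·1991.54 = KRW 1,793,096,086.76.
Swap to KRW now, deposit: 880,000·1935.01·1.031164390386 = KRW 1,755,875,798.20.
The quoted forward overvalues CHF, so borrow KRW, buy CHF at spot, deposit the CHF at 4.68%, and sell the proceeds forward at 1,991.54.
Arbitrage profit = |1,793,096,086.76 − 1,755,875,798.20| = KRW 37,220,289.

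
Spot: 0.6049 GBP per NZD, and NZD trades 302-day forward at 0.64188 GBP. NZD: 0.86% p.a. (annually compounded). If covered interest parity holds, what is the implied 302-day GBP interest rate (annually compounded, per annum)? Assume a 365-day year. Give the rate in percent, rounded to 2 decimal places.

T = 302/365 years.
By CIP, F/S equals the GBP-to-NZD growth ratio: 0.64188/0.6049 = 1.0611341.
NZD growth factor: (1 + 0.0086)^(302/365) = 1.0071104.
That pins the GBP growth at 1.0686792.
r = 1.0686792^(365/302) − 1 = 0.083590 → 8.36%.

8.36%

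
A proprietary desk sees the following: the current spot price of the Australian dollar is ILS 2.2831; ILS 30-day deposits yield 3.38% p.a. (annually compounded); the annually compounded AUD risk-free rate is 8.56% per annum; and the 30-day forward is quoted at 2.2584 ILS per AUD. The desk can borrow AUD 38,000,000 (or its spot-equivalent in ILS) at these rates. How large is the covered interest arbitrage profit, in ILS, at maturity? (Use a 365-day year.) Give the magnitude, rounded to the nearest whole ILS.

T = 30/365 years.
Invest the AUD and cover forward: 38,000,000 × 1.0067734805 × 2.2584 = ILS 86,400,494.68.
Convert at spot and invest in ILS: 38,000,000 × 2.2831 × 1.0027359002 = ILS 86,995,160.68.
The quoted forward undervalues AUD, so borrow AUD, convert to ILS at spot, deposit the ILS at 3.38%, and buy AUD forward at 2.2584 to cover the loan.
The gap between the two covered legs is ILS 594,666.

ILS 594,666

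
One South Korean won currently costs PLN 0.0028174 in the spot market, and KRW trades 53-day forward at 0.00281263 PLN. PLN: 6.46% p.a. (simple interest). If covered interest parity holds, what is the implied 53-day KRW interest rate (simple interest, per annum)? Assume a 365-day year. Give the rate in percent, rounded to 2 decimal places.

T = 53/365 years.
By CIP, F/S equals the PLN-to-KRW growth ratio: 0.00281263/0.0028174 = 0.9983069.
The PLN side grows by 1 + 0.0646×53/365 = 1.0093803.
That pins the KRW growth at 1.0110922.
(1.0110922 − 1)/T = 0.076390, i.e. 7.64%.

7.64%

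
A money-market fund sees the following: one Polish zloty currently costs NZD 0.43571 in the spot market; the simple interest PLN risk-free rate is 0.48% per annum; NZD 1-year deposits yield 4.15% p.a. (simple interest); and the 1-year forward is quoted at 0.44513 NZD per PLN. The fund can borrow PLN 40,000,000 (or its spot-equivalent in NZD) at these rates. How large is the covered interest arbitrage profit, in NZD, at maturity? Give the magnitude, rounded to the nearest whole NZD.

T = 1 year.
Route A — deposit PLN, sell forward: 40,000,000 × 1.004800 × 0.44513 = NZD 17,890,664.96.
Route B — convert at spot, deposit NZD: 40,000,000 × 0.43571 × 1.041500 = NZD 18,151,678.60.
The quoted forward undervalues PLN, so borrow PLN, convert to NZD at spot, deposit the NZD at 4.15%, and buy PLN forward at 0.44513 to cover the loan.
Arbitrage profit = |17,890,664.96 − 18,151,678.60| = NZD 261,014.

NZD 261,014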